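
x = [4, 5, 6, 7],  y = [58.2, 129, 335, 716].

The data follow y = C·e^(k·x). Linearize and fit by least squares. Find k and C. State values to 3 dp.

k = 0.848, C = 1.938

With ln yᵢ as the transformed response and xᵢ as the regressor:
Over the data: Σx = 22.0000, Σ(x)² = 126.0000, Σln y = 21.3115, Σx·ln y = 121.4551.
Normal system: [[126.0000, 22.0000]; [22.0000, 4]]·[k, ln C]ᵀ = [121.4551, 21.3115]ᵀ.
Δ = 126.0000·4 − (22.0000)² = 20.0000; k = (121.4551·4 − 22.0000·21.3115)/20.0000 = 0.84837, ln C = (126.0000·21.3115 − 22.0000·121.4551)/20.0000 = 0.66184, so C = exp(0.66184) = 1.93836.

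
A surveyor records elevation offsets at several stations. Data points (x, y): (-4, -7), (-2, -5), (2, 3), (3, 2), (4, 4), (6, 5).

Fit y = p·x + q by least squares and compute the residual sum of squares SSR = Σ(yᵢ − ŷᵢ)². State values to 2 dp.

Normal-equation sums: Σx·x = 85, Σx = 9, Σ1 = 6.
And Σx·y = 96, Σy = 2.
Normal equations: [[85, 9]; [9, 6]]·[p, q]ᵀ = [96, 2]ᵀ.
Determinant 85·6 − 9² = 429.
p = (96·6 − 9·2)/429 = 186/143; q = (85·2 − 9·96)/429 = -694/429.
Residuals: -7/39, -335/429, 865/429, -122/429, 178/429, -509/429; SSR = 2732/429.

SSR = 6.37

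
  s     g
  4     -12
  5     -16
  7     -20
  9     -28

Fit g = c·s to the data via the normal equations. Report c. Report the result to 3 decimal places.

c = -3.041

From the data, Σs·s = 171.
And Σs·g = -520.
XᵀX·[c]ᵀ = Xᵀg becomes [[171]]·[c]ᵀ = [-520]ᵀ.
c = (-520)/171 = -3.04094.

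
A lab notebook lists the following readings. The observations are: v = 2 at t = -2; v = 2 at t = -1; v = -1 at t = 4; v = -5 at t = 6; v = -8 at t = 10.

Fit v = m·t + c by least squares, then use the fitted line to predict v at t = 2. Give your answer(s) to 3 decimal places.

Forming AᵀA = [[157, 17]; [17, 5]] and Aᵀv = [-120, -10]ᵀ gives AᵀA·[m, c]ᵀ = Aᵀv.
Eliminating c: 5·(row 1) − 17·(row 2) gives 496·m = 5·(-120) − 17·(-10) = -430, so m = -215/248.
Then c = ((-10) − 17·(-215/248))/5 = 235/248.
At t = 2: v̂ = (-215/248)·(2) + (235/248)·(1) = -195/248.

v̂ = -0.786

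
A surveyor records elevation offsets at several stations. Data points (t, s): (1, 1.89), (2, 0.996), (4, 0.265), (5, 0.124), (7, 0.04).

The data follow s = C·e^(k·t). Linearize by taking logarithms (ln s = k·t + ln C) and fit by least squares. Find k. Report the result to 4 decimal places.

k = -0.6511

Taking logs, ln s = k·t + ln C, so regress ln s on t.
Over the data: Σt = 19.0000, Σ(t)² = 95.0000, Σln s = -6.0018, Σt·ln s = -37.6530.
Normal system: [[95.0000, 19.0000]; [19.0000, 5]]·[k, ln C]ᵀ = [-37.6530, -6.0018]ᵀ.
Solving (det = 114.0000): k = -0.65115, ln C = 1.27400.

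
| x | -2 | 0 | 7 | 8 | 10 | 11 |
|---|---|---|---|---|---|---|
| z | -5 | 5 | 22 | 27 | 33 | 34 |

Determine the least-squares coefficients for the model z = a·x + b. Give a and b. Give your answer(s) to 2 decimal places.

a = 2.94, b = 2.70

The normal equations are: 338·a + 34·b = 1084;  34·a + 6·b = 116.
Eliminating b: 6·(row 1) − 34·(row 2) gives 872·a = 6·1084 − 34·116 = 2560, so a = 320/109.
Then b = (116 − 34·(320/109))/6 = 294/109.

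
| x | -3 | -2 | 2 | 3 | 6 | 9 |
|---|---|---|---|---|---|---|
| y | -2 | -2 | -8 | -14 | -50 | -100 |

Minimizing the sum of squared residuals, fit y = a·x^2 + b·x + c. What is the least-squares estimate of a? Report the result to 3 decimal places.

Normal-equation sums: Σx^2·x^2 = 8051, Σx^2·x = 945, Σx^2 = 143, Σx·x = 143, Σx = 15, Σ1 = 6.
Moment sums: Σx^2·y = -10084, Σx·y = -1248, Σy = -176.
Normal equations: [[8051, 945, 143]; [945, 143, 15]; [143, 15, 6]]·[a, b, c]ᵀ = [-10084, -1248, -176]ᵀ.
Inverting the 3×3 Gram matrix, [a, b, c]ᵀ = [-219937/216994, -437139/216994, -15239/108497]ᵀ.

a = -1.014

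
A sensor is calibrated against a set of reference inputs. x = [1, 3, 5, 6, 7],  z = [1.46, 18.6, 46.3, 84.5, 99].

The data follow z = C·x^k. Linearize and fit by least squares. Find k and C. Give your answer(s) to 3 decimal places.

k = 2.186, C = 1.516

Taking logs, ln z = k·ln x + ln C, so regress ln z on ln x.
XᵀX = [[10.7942, 6.4457]; [6.4457, 5]], rhs = [26.2751, 16.1686]ᵀ  (here Σln x = 6.4457, Σ(ln x)² = 10.7942, Σln z = 16.1686, Σln x·ln z = 26.2751).
Slope k = (n·Σln x·ln z − Σln x·Σln z)/(n·Σ(ln x)² − (Σln x)²) = (5·26.2751 − 6.4457·16.1686)/12.4237 = 2.18592; ln C = (Σln z − k·Σln x)/n = 0.41576, so C = exp(0.41576) = 1.51552.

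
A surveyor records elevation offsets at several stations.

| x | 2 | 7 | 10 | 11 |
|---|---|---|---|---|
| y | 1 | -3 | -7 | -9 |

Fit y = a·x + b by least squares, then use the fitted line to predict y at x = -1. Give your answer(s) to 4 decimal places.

With design matrix M, MᵀM = [[274, 30]; [30, 4]] and Mᵀy = [-188, -18]ᵀ.
Determinant 274·4 − 30² = 196.
a = ((-188)·4 − 30·(-18))/196 = -53/49; b = (274·(-18) − 30·(-188))/196 = 177/49.
At x = -1: ŷ = (-53/49)·(-1) + (177/49)·(1) = 230/49.

ŷ = 4.6939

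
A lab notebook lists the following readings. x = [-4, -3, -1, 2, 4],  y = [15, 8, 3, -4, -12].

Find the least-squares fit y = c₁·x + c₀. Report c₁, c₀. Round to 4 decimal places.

c₁ = -3.0752, c₀ = 0.7699

The normal equations are: 46·c₁ + (-2)·c₀ = -143;  (-2)·c₁ + 5·c₀ = 10.
(Σx·x = 46, Σx = -2, Σ1 = 5, Σx·y = -143, Σy = 10.)
Δ = 46·5 − (-2)² = 226.
c₁ = ((-143)·5 − (-2)·10)/226 = -695/226; c₀ = (46·10 − (-2)·(-143))/226 = 87/113.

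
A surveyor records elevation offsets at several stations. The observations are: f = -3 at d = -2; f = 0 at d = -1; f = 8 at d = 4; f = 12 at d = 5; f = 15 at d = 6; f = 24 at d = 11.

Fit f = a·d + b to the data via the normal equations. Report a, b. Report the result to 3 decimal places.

a = 2.067, b = 1.411

The normal system XᵀX·[a, b]ᵀ = Xᵀf is [[203, 23]; [23, 6]]·[a, b]ᵀ = [452, 56]ᵀ.
det = 203·6 − 23² = 689.
a = (452·6 − 23·56)/689 = 1424/689; b = (203·56 − 23·452)/689 = 972/689.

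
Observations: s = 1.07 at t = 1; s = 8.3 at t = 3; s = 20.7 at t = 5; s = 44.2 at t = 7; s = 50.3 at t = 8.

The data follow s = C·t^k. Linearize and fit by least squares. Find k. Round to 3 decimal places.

k = 1.874

With ln sᵢ as the transformed response and ln tᵢ as the regressor:
Σln t = 6.7334, Σ(ln t)² = 11.9079, Σln s = 12.9208, Σln t·ln s = 22.7215.
Equations: 11.9079·k + 6.7334·ln C = 22.7215;  6.7334·k + 5·ln C = 12.9208.
Δ = 11.9079·5 − (6.7334)² = 14.2007; k = (22.7215·5 − 6.7334·12.9208)/14.2007 = 1.87363, ln C = (11.9079·12.9208 − 6.7334·22.7215)/14.2007 = 0.06097.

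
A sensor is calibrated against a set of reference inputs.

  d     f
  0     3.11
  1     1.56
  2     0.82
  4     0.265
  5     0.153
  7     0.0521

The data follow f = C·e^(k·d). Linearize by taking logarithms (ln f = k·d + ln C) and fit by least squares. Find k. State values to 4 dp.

k = -0.5799

With ln fᵢ as the transformed response and dᵢ as the regressor:
AᵀA = [[95.0000, 19.0000]; [19.0000, 6]], rhs = [-35.3330, -4.7791]ᵀ  (here Σd = 19.0000, Σ(d)² = 95.0000, Σln f = -4.7791, Σd·ln f = -35.3330).
Solving (det = 209.0000): k = -0.57988, ln C = 1.03979.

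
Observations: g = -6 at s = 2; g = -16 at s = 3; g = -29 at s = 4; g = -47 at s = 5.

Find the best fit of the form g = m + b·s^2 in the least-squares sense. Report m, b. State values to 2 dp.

m = 1.74, b = -1.94

Sums needed: Σ1 = 4, Σs^2 = 54, Σs^2·s^2 = 978.
And Σg = -98, Σs^2·g = -1807.
Normal equations: [[4, 54]; [54, 978]]·[m, b]ᵀ = [-98, -1807]ᵀ.
det = 4·978 − 54² = 996.
m = ((-98)·978 − 54·(-1807))/996 = 289/166; b = (4·(-1807) − 54·(-98))/996 = -484/249.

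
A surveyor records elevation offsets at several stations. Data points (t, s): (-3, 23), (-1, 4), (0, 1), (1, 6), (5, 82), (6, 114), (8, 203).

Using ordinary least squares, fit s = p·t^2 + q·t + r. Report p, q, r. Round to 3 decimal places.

p = 2.971, q = 1.316, r = 1.129

The normal system XᵀX·[p, q, r]ᵀ = Xᵀs is [[6100, 826, 136]; [826, 136, 16]; [136, 16, 7]]·[p, q, r]ᵀ = [19363, 2651, 433]ᵀ.
Inverting the 3×3 Gram matrix, [p, q, r]ᵀ = [20909/7038, 9263/7038, 3973/3519]ᵀ.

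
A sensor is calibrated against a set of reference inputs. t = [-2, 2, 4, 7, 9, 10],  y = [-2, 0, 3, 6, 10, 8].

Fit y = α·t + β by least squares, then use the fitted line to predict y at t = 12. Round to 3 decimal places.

The normal equations are: 254·α + 30·β = 228;  30·α + 6·β = 25.
(Σt·t = 254, Σt = 30, Σ1 = 6, Σt·y = 228, Σy = 25.)
Δ = 254·6 − 30² = 624.
α = (228·6 − 30·25)/624 = 103/104; β = (254·25 − 30·228)/624 = -245/312.
At t = 12: ŷ = (103/104)·(12) + (-245/312)·(1) = 3463/312.

ŷ = 11.099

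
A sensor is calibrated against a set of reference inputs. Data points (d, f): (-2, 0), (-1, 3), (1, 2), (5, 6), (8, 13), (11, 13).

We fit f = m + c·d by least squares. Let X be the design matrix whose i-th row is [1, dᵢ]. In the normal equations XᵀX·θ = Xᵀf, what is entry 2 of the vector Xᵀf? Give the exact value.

276

Entry 2 ↔ basis d, so (Xᵀf)_{2} = Σᵢ (d)·fᵢ = (-2)·(0) + (-1)·(3) + (1)·(2) + (5)·(6) + (8)·(13) + (11)·(13) = 276.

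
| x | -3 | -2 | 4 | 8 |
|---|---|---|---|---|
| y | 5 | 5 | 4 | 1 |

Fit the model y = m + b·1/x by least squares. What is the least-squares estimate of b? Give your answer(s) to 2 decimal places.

With design matrix M, MᵀM = [[4, -11/24]; [-11/24, 253/576]] and Mᵀy = [15, -73/24]ᵀ.
Determinant 4·(253/576) − (-11/24)² = 99/64.
m = (15·(253/576) − (-11/24)·(-73/24))/(99/64) = 272/81; b = (4·(-73/24) − (-11/24)·15)/(99/64) = -1016/297.

b = -3.42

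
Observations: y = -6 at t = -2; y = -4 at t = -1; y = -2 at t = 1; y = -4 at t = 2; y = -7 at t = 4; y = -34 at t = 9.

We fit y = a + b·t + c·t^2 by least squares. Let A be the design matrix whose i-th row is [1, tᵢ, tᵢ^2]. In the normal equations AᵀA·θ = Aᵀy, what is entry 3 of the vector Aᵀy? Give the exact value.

-2912

Entry 3 ↔ basis t^2, so (Aᵀy)_{3} = Σᵢ (t^2)·yᵢ = (4)·(-6) + (1)·(-4) + (1)·(-2) + (4)·(-4) + (16)·(-7) + (81)·(-34) = -2912.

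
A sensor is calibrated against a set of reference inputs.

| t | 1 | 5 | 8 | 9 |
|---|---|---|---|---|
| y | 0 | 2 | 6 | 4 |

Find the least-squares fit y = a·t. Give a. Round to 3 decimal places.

a = 0.550

Forming AᵀA = [[171]] and Aᵀy = [94]ᵀ gives AᵀA·[a]ᵀ = Aᵀy.
a = 94/171 = 0.549708.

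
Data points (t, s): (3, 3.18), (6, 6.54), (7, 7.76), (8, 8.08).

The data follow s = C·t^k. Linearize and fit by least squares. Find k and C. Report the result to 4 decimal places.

k = 0.9904, C = 1.0843

Let Y = ln s. Fitting Y = k·ln t + ln C by least squares:
Σln t = 6.9157, Σ(ln t)² = 12.5280, Σln s = 7.1732, Σln t·ln s = 12.9677.
Equations: 12.5280·k + 6.9157·ln C = 12.9677;  6.9157·k + 4·ln C = 7.1732.
Δ = 12.5280·4 − (6.9157)² = 2.2847; k = (12.9677·4 − 6.9157·7.1732)/2.2847 = 0.99044, ln C = (12.5280·7.1732 − 6.9157·12.9677)/2.2847 = 0.08090, so C = exp(0.08090) = 1.08426.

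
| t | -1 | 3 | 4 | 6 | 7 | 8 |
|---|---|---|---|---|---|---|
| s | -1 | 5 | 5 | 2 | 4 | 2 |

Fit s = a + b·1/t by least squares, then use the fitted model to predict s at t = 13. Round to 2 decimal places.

Compute the Gram sums: Σ1 = 6, Σ1/t = 1/56, Σ1/t·1/t = 34925/28224.
And Σs = 17, Σ1/t·s = 71/14.
Normal equations: [[6, 1/56]; [1/56, 34925/28224]]·[a, b]ᵀ = [17, 71/14]ᵀ.
Determinant 6·(34925/28224) − (1/56)² = 69847/9408.
a = (17·(34925/28224) − (1/56)·(71/14))/(69847/9408) = 591169/209541; b = (6·(71/14) − (1/56)·17)/(69847/9408) = 283416/69847.
At t = 13: ŝ = (591169/209541)·(1) + (283416/69847)·(1/13) = 8535445/2724033.

ŝ = 3.13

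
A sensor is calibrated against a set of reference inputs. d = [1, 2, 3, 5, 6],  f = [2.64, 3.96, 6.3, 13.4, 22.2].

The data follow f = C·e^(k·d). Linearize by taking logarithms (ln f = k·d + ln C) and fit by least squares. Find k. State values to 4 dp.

Taking logs, ln f = k·d + ln C, so regress ln f on d.
Σd = 17.0000, Σ(d)² = 75.0000, Σln f = 9.8829, Σd·ln f = 40.8217.
Equations: 75.0000·k + 17.0000·ln C = 40.8217;  17.0000·k + 5·ln C = 9.8829.
Slope k = (n·Σd·ln f − Σd·Σln f)/(n·Σ(d)² − (Σd)²) = (5·40.8217 − 17.0000·9.8829)/86.0000 = 0.41976; ln C = (Σln f − k·Σd)/n = 0.54941.

k = 0.4198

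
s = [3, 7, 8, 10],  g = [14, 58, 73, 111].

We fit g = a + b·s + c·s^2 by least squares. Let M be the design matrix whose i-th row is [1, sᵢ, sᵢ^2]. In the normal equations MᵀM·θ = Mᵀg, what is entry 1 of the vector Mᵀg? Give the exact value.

Entry 1 ↔ basis 1, so (Mᵀg)_{1} = Σᵢ gᵢ = (1)·(14) + (1)·(58) + (1)·(73) + (1)·(111) = 256.

256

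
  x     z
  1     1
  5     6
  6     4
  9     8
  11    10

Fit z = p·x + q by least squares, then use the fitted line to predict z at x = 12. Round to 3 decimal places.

ẑ = 10.662

With design matrix M, MᵀM = [[264, 32]; [32, 5]] and Mᵀz = [237, 29]ᵀ.
det = 264·5 − 32² = 296.
p = (237·5 − 32·29)/296 = 257/296; q = (264·29 − 32·237)/296 = 9/37.
At x = 12: ẑ = (257/296)·(12) + (9/37)·(1) = 789/74.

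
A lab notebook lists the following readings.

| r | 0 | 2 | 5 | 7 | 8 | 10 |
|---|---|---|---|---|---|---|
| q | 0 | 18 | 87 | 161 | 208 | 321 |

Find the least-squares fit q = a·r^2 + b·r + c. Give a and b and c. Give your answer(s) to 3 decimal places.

From the data, Σr^2·r^2 = 17138, Σr^2·r = 1988, Σr^2 = 242, Σr·r = 242, Σr = 32, Σ1 = 6.
Right-hand side: Σr^2·q = 55548, Σr·q = 6472, Σq = 795.
So XᵀX·[a, b, c]ᵀ = Xᵀq: [[17138, 1988, 242]; [1988, 242, 32]; [242, 32, 6]]·[a, b, c]ᵀ = [55548, 6472, 795]ᵀ.
Row-reducing yields a = 178009/59964, b = 68047/29982, c = 13233/19988.

a = 2.969, b = 2.270, c = 0.662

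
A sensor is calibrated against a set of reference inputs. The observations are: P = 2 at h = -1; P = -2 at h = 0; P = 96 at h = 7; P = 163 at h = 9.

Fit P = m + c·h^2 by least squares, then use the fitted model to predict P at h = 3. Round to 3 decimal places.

P̂ = 16.837

MᵀM·[m, c]ᵀ = MᵀP reads: 4·m + 131·c = 259;  131·m + 8963·c = 17909.
Eliminating c: 8963·(row 1) − 131·(row 2) gives 18691·m = 8963·259 − 131·17909 = -24662, so m = -24662/18691.
Then c = (17909 − 131·(-24662/18691))/8963 = 37707/18691.
At h = 3: P̂ = (-24662/18691)·(1) + (37707/18691)·(9) = 314701/18691.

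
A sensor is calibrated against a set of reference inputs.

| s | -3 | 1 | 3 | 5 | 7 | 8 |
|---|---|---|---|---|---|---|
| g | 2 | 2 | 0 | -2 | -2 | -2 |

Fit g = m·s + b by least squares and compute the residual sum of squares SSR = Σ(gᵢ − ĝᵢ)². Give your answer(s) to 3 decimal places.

SSR = 2.938

The normal equations are: 157·m + 21·b = -44;  21·m + 6·b = -2.
(Σs·s = 157, Σs = 21, Σ1 = 6, Σs·g = -44, Σg = -2.)
det = 157·6 − 21² = 501.
m = ((-44)·6 − 21·(-2))/501 = -74/167; b = (157·(-2) − 21·(-44))/501 = 610/501.
Residuals: -274/501, 614/501, 56/501, -502/501, -58/501, 164/501; SSR = 1472/501.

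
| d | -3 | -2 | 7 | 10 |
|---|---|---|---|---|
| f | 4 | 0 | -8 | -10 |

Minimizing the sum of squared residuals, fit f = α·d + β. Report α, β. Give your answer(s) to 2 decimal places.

Entries of XᵀX: Σd·d = 162, Σd = 12, Σ1 = 4.
For Xᵀf: Σd·f = -168, Σf = -14.
XᵀX·[α, β]ᵀ = Xᵀf becomes [[162, 12]; [12, 4]]·[α, β]ᵀ = [-168, -14]ᵀ.
Determinant 162·4 − 12² = 504.
α = ((-168)·4 − 12·(-14))/504 = -1; β = (162·(-14) − 12·(-168))/504 = -1/2.

α = -1.00, β = -0.50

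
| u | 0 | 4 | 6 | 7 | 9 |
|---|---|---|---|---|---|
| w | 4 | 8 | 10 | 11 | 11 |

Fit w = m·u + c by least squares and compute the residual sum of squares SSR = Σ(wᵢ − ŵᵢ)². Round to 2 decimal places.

Setting ∂/∂m … = 0 gives: 182·m + 26·c = 268;  26·m + 5·c = 44.
Eliminating c: 5·(row 1) − 26·(row 2) gives 234·m = 5·268 − 26·44 = 196, so m = 98/117.
Then c = (44 − 26·(98/117))/5 = 40/9.
Residuals: -4/9, 8/39, 62/117, 9/13, -115/117; SSR = 230/117.

SSR = 1.97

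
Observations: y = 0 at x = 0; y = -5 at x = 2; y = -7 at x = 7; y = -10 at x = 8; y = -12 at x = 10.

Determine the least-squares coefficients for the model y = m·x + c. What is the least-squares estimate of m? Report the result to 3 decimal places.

The normal equations are: 217·m + 27·c = -259;  27·m + 5·c = -34.
Δ = 217·5 − 27² = 356.
m = ((-259)·5 − 27·(-34))/356 = -377/356; c = (217·(-34) − 27·(-259))/356 = -385/356.

m = -1.059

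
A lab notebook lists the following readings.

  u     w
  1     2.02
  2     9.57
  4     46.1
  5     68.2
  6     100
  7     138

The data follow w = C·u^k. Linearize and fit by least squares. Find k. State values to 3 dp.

k = 2.173

Let Y = ln w. Fitting Y = k·ln u + ln C by least squares:
Over the data: Σln u = 7.4265, Σ(ln u)² = 11.9895, Σln w = 20.5474, Σln u·ln w = 31.5113.
Normal system: [[11.9895, 7.4265]; [7.4265, 6]]·[k, ln C]ᵀ = [31.5113, 20.5474]ᵀ.
Solving (det = 16.7835): k = 2.17306, ln C = 0.73485.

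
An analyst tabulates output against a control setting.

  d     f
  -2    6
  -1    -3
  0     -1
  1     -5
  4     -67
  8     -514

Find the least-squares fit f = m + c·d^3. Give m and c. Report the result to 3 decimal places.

Compute the Gram sums: Σ1 = 6, Σd^3 = 568, Σd^3·d^3 = 266306.
And Σf = -584, Σd^3·f = -267506.
Normal equations: [[6, 568]; [568, 266306]]·[m, c]ᵀ = [-584, -267506]ᵀ.
Eliminating c: 266306·(row 1) − 568·(row 2) gives 1275212·m = 266306·(-584) − 568·(-267506) = -3579296, so m = -894824/318803.
Then c = ((-267506) − 568·(-894824/318803))/266306 = -318331/318803.

m = -2.807, c = -0.999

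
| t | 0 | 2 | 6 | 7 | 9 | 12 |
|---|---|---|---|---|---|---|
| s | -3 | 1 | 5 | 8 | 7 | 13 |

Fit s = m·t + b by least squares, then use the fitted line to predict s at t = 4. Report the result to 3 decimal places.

The normal equations are: 314·m + 36·b = 307;  36·m + 6·b = 31.
Determinant 314·6 − 36² = 588.
m = (307·6 − 36·31)/588 = 121/98; b = (314·31 − 36·307)/588 = -659/294.
At t = 4: ŝ = (121/98)·(4) + (-659/294)·(1) = 793/294.

ŝ = 2.697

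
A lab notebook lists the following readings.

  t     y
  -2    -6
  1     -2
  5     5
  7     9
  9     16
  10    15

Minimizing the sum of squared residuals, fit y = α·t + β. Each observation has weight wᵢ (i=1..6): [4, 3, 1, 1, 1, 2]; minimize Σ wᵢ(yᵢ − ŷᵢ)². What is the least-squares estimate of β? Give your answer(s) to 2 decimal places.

β = -2.96

Compute the Gram sums: Σwᵢ·t·t = 374, Σwᵢ·t = 36, Σwᵢ·1 = 12.
And Σwᵢ·t·y = 574, Σwᵢ·y = 30.
XᵀWX·[α, β]ᵀ = XᵀWy becomes [[374, 36]; [36, 12]]·[α, β]ᵀ = [574, 30]ᵀ.
Eliminating β: 12·(row 1) − 36·(row 2) gives 3192·α = 12·574 − 36·30 = 5808, so α = 242/133.
Then β = (30 − 36·(242/133))/12 = -787/266.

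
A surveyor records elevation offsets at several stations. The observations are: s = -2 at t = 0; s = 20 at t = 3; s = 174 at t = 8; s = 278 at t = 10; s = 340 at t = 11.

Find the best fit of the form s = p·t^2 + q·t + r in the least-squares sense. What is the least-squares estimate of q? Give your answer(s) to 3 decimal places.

q = -1.969

Setting ∂/∂p … = 0 gives: 28818·p + 2870·q + 294·r = 80256;  2870·p + 294·q + 32·r = 7972;  294·p + 32·q + 5·r = 810.
Inverting the 3×3 Gram matrix, [p, q, r]ᵀ = [48362/16129, -31764/16129, -27498/16129]ᵀ.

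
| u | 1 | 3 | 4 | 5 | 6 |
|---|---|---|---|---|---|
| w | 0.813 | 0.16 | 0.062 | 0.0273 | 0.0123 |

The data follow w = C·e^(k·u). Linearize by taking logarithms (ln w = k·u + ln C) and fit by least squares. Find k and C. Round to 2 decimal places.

k = -0.85, C = 1.91

Linearized form: ln w = k·u + ln C. From the 5 transformed points,
Σu = 19.0000, Σ(u)² = 87.0000, Σln w = -12.8193, Σu·ln w = -61.2205.
Normal system: [[87.0000, 19.0000]; [19.0000, 5]]·[k, ln C]ᵀ = [-61.2205, -12.8193]ᵀ.
Slope k = (n·Σu·ln w − Σu·Σln w)/(n·Σ(u)² − (Σu)²) = (5·-61.2205 − 19.0000·-12.8193)/74.0000 = -0.84509; ln C = (Σln w − k·Σu)/n = 0.64750, so C = exp(0.64750) = 1.91076.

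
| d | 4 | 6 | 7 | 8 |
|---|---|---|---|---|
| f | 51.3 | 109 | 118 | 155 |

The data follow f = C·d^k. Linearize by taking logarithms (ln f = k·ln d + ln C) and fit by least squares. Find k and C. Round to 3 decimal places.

With ln fᵢ as the transformed response and ln dᵢ as the regressor:
Over the data: Σln d = 7.2034, Σ(ln d)² = 13.2429, Σln f = 18.4431, Σln d·ln f = 33.6354.
Normal system: [[13.2429, 7.2034]; [7.2034, 4]]·[k, ln C]ᵀ = [33.6354, 18.4431]ᵀ.
Solving (det = 1.0824): k = 1.55963, ln C = 1.80213, so C = exp(1.80213) = 6.06252.

k = 1.560, C = 6.063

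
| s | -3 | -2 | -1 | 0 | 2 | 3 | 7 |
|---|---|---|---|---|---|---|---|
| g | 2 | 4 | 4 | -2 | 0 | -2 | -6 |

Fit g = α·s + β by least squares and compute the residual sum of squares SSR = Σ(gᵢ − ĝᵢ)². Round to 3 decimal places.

Compute the Gram sums: Σs·s = 76, Σs = 6, Σ1 = 7.
And Σs·g = -66, Σg = 0.
Eliminating β: 7·(row 1) − 6·(row 2) gives 496·α = 7·(-66) − 6·0 = -462, so α = -231/248.
Then β = (0 − 6·(-231/248))/7 = 99/124.
Residuals: -395/248, 83/62, 563/248, -347/124, 33/31, -1/248, -69/248; SSR = 2297/124.

SSR = 18.524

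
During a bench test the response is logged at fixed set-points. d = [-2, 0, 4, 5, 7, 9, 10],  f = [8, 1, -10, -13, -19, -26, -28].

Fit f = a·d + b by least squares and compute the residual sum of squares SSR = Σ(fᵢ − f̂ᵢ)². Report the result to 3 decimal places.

Sums needed: Σd·d = 275, Σd = 33, Σ1 = 7.
Moment sums: Σd·f = -768, Σf = -87.
Normal equations: [[275, 33]; [33, 7]]·[a, b]ᵀ = [-768, -87]ᵀ.
Δ = 275·7 − 33² = 836.
a = ((-768)·7 − 33·(-87))/836 = -2505/836; b = (275·(-87) − 33·(-768))/836 = 129/76.
Residuals: 259/836, -53/76, 241/836, 119/418, 58/209, -305/418, 223/836; SSR = 1193/836.

SSR = 1.427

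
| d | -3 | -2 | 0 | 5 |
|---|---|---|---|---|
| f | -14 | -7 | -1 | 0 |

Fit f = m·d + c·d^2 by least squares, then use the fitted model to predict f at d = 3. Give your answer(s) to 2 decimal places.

Forming XᵀX = [[38, 90]; [90, 722]] and Xᵀf = [56, -154]ᵀ gives XᵀX·[m, c]ᵀ = Xᵀf.
Eliminating c: 722·(row 1) − 90·(row 2) gives 19336·m = 722·56 − 90·(-154) = 54292, so m = 13573/4834.
Then c = ((-154) − 90·(13573/4834))/722 = -2723/4834.
At d = 3: f̂ = (13573/4834)·(3) + (-2723/4834)·(9) = 8106/2417.

f̂ = 3.35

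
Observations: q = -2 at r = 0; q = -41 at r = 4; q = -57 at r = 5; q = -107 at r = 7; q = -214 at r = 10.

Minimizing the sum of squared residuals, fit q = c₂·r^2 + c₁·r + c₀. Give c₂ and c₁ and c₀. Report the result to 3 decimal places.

The normal equations are: 13282·c₂ + 1532·c₁ + 190·c₀ = -28724;  1532·c₂ + 190·c₁ + 26·c₀ = -3338;  190·c₂ + 26·c₁ + 5·c₀ = -421.
(Σr^2·r^2 = 13282, Σr^2·r = 1532, Σr^2 = 190, Σr·r = 190, Σr = 26, Σ1 = 5, Σr^2·q = -28724, Σr·q = -3338, Σq = -421.)
Row-reducing yields c₂ = -90547/45327, c₁ = -51352/45327, c₀ = -36239/15109.

c₂ = -1.998, c₁ = -1.133, c₀ = -2.399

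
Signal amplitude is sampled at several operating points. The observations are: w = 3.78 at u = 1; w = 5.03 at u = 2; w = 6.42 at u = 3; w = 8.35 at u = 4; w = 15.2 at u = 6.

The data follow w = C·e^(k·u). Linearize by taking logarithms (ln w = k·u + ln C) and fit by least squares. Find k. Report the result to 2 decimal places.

k = 0.28

Linearized form: ln w = k·u + ln C. From the 5 transformed points,
XᵀX = [[66.0000, 16.0000]; [16.0000, 5]], rhs = [34.9556, 9.6481]ᵀ  (here Σu = 16.0000, Σ(u)² = 66.0000, Σln w = 9.6481, Σu·ln w = 34.9556).
Δ = 66.0000·5 − (16.0000)² = 74.0000; k = (34.9556·5 − 16.0000·9.6481)/74.0000 = 0.27579, ln C = (66.0000·9.6481 − 16.0000·34.9556)/74.0000 = 1.04710.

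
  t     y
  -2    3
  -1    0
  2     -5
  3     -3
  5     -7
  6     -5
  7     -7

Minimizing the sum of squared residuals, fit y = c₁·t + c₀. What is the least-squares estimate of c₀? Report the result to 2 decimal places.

Forming AᵀA = [[128, 20]; [20, 7]] and Aᵀy = [-139, -24]ᵀ gives AᵀA·[c₁, c₀]ᵀ = Aᵀy.
Determinant 128·7 − 20² = 496.
c₁ = ((-139)·7 − 20·(-24))/496 = -493/496; c₀ = (128·(-24) − 20·(-139))/496 = -73/124.

c₀ = -0.59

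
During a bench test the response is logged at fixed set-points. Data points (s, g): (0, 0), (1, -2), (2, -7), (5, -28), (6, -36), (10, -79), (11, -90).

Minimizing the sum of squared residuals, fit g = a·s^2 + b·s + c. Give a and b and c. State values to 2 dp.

Normal-equation sums: Σs^2·s^2 = 26579, Σs^2·s = 2681, Σs^2 = 287, Σs·s = 287, Σs = 35, Σ1 = 7.
Right-hand side: Σs^2·g = -20816, Σs·g = -2152, Σg = -242.
So MᵀM·[a, b, c]ᵀ = Mᵀg: [[26579, 2681, 287]; [2681, 287, 35]; [287, 35, 7]]·[a, b, c]ᵀ = [-20816, -2152, -242]ᵀ.
Inverting the 3×3 Gram matrix, [a, b, c]ᵀ = [-1657/3801, -13535/3801, 1402/1267]ᵀ.

a = -0.44, b = -3.56, c = 1.11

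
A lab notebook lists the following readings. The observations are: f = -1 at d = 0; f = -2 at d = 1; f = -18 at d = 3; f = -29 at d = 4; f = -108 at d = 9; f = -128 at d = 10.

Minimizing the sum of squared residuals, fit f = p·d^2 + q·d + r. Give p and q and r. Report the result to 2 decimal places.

p = -0.95, q = -3.38, r = 0.43

Normal-equation sums: Σd^2·d^2 = 16899, Σd^2·d = 1821, Σd^2 = 207, Σd·d = 207, Σd = 27, Σ1 = 6.
For Mᵀf: Σd^2·f = -22176, Σd·f = -2424, Σf = -286.
Normal equations: [[16899, 1821, 207]; [1821, 207, 27]; [207, 27, 6]]·[p, q, r]ᵀ = [-22176, -2424, -286]ᵀ.
Inverting the 3×3 Gram matrix, [p, q, r]ᵀ = [-2281/2392, -8079/2392, 119/276]ᵀ.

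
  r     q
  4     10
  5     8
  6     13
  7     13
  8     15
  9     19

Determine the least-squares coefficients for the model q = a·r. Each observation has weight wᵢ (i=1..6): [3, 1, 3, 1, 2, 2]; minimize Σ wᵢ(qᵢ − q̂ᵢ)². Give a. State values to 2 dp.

a = 2.05

The normal equations are: 520·a = 1067.
a = 1067/520 = 2.05192.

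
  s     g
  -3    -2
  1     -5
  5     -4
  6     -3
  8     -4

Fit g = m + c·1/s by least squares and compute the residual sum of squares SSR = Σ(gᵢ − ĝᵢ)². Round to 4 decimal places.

The normal equations are: 5·m + (139/120)·c = -18;  (139/120)·m + (17201/14400)·c = -92/15.
Δ = 5·(17201/14400) − (139/120)² = 5557/1200.
m = ((-18)·(17201/14400) − (139/120)·(-92/15))/(5557/1200) = -103657/33342; c = (5·(-92/15) − (139/120)·(-18))/(5557/1200) = -11780/5557.
Residuals: 4471/11114, 7627/33342, -15575/33342, 5137/11114, -10438/16671; SSR = 17305/16671.

SSR = 1.0380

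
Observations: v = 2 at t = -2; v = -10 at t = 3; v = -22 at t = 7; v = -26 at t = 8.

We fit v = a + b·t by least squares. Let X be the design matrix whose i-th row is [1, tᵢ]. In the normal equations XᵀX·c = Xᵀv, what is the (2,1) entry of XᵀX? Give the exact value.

16

Row 2 ↔ basis t, column 1 ↔ basis 1, so (XᵀX)_{2,1} = Σᵢ t = (-2)·(1) + (3)·(1) + (7)·(1) + (8)·(1) = 16.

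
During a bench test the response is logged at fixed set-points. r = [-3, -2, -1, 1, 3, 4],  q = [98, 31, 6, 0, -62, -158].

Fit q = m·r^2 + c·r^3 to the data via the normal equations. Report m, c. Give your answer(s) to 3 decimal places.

The normal system MᵀM·[m, c]ᵀ = Mᵀq is [[436, 992]; [992, 5620]]·[m, c]ᵀ = [-2074, -14686]ᵀ.
Δ = 436·5620 − 992² = 1466256.
m = ((-2074)·5620 − 992·(-14686))/1466256 = 364079/183282; c = (436·(-14686) − 992·(-2074))/1466256 = -543211/183282.

m = 1.986, c = -2.964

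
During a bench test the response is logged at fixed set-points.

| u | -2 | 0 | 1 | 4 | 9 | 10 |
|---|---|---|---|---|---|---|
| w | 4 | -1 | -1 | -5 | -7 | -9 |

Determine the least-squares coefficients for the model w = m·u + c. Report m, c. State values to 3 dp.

With design matrix M, MᵀM = [[202, 22]; [22, 6]] and Mᵀw = [-182, -19]ᵀ.
Determinant 202·6 − 22² = 728.
m = ((-182)·6 − 22·(-19))/728 = -337/364; c = (202·(-19) − 22·(-182))/728 = 83/364.

m = -0.926, c = 0.228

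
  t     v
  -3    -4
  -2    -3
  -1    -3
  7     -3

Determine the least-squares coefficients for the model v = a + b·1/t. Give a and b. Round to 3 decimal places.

Normal-equation sums: Σ1 = 4, Σ1/t = -71/42, Σ1/t·1/t = 2437/1764.
For Xᵀv: Σv = -13, Σ1/t·v = 227/42.
So XᵀX·[a, b]ᵀ = Xᵀv: [[4, -71/42]; [-71/42, 2437/1764]]·[a, b]ᵀ = [-13, 227/42]ᵀ.
Δ = 4·(2437/1764) − (-71/42)² = 523/196.
a = ((-13)·(2437/1764) − (-71/42)·(227/42))/(523/196) = -5188/1569; b = (4·(227/42) − (-71/42)·(-13))/(523/196) = -70/523.

a = -3.307, b = -0.134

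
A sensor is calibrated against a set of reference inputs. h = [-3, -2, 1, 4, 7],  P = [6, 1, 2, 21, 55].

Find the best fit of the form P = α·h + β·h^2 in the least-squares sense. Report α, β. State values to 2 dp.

Sums needed: Σh·h = 79, Σh·h^2 = 373, Σh^2·h^2 = 2755.
Moment sums: Σh·P = 451, Σh^2·P = 3091.
So XᵀX·[α, β]ᵀ = XᵀP: [[79, 373]; [373, 2755]]·[α, β]ᵀ = [451, 3091]ᵀ.
Δ = 79·2755 − 373² = 78516.
α = (451·2755 − 373·3091)/78516 = 14927/13086; β = (79·3091 − 373·451)/78516 = 12661/13086.

α = 1.14, β = 0.97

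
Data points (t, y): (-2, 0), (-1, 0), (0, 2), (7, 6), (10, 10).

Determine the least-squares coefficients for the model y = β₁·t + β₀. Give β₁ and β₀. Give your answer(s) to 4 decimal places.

β₁ = 0.7979, β₀ = 1.3659

From the data, Σt·t = 154, Σt = 14, Σ1 = 5.
For Xᵀy: Σt·y = 142, Σy = 18.
XᵀX·[β₁, β₀]ᵀ = Xᵀy becomes [[154, 14]; [14, 5]]·[β₁, β₀]ᵀ = [142, 18]ᵀ.
Determinant 154·5 − 14² = 574.
β₁ = (142·5 − 14·18)/574 = 229/287; β₀ = (154·18 − 14·142)/574 = 56/41.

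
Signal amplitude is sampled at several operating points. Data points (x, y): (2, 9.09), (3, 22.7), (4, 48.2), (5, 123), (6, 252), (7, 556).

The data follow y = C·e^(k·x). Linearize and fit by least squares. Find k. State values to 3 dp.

k = 0.821

Linearized form: ln y = k·x + ln C. From the 6 transformed points,
Σx = 27.0000, Σ(x)² = 139.0000, Σln y = 25.8673, Σx·ln y = 130.7658.
Equations: 139.0000·k + 27.0000·ln C = 130.7658;  27.0000·k + 6·ln C = 25.8673.
Δ = 139.0000·6 − (27.0000)² = 105.0000; k = (130.7658·6 − 27.0000·25.8673)/105.0000 = 0.82074, ln C = (139.0000·25.8673 − 27.0000·130.7658)/105.0000 = 0.61787.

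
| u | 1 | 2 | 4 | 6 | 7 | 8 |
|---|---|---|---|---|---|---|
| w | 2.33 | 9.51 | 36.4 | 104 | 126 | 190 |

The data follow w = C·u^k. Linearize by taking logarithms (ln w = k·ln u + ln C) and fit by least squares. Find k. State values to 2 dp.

k = 2.10

Linearized form: ln w = k·ln u + ln C. From the 6 transformed points,
Sums: Σln u = 7.8966, Σ(ln u)² = 13.7233, Σln w = 21.4205, Σln u·ln w = 35.1878.
Normal system: [[13.7233, 7.8966]; [7.8966, 6]]·[k, ln C]ᵀ = [35.1878, 21.4205]ᵀ.
Δ = 13.7233·6 − (7.8966)² = 19.9843; k = (35.1878·6 − 7.8966·21.4205)/19.9843 = 2.10060, ln C = (13.7233·21.4205 − 7.8966·35.1878)/19.9843 = 0.80550.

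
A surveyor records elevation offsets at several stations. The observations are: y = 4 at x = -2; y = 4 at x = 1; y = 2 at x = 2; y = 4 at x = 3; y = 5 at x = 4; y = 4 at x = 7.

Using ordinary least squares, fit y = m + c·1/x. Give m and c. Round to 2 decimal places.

From the data, Σ1 = 6, Σ1/x = 145/84, Σ1/x·1/x = 11953/7056.
And Σy = 23, Σ1/x·y = 517/84.
So MᵀM·[m, c]ᵀ = Mᵀy: [[6, 145/84]; [145/84, 11953/7056]]·[m, c]ᵀ = [23, 517/84]ᵀ.
det = 6·(11953/7056) − (145/84)² = 50693/7056.
m = (23·(11953/7056) − (145/84)·(517/84))/(50693/7056) = 199954/50693; c = (6·(517/84) − (145/84)·23)/(50693/7056) = -19572/50693.

m = 3.94, c = -0.39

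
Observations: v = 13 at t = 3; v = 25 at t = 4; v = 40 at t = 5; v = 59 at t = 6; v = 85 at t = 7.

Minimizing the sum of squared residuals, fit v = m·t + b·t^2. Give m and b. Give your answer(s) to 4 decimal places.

m = -1.7240, b = 1.9622

Compute the Gram sums: Σt·t = 135, Σt·t^2 = 775, Σt^2·t^2 = 4659.
For Mᵀv: Σt·v = 1288, Σt^2·v = 7806.
Normal equations: [[135, 775]; [775, 4659]]·[m, b]ᵀ = [1288, 7806]ᵀ.
det = 135·4659 − 775² = 28340.
m = (1288·4659 − 775·7806)/28340 = -24429/14170; b = (135·7806 − 775·1288)/28340 = 5561/2834.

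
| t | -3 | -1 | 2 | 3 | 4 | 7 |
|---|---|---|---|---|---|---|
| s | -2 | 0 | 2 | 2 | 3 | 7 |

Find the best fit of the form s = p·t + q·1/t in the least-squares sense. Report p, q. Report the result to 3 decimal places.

MᵀM·[p, q]ᵀ = Mᵀs reads: 88·p + 6·q = 77;  6·p + (10973/7056)·q = 49/12.
Δ = 88·(10973/7056) − 6² = 88951/882.
p = (77·(10973/7056) − 6·(49/12))/(88951/882) = 672049/711608; q = (88·(49/12) − 6·77)/(88951/882) = -90552/88951.

p = 0.944, q = -1.018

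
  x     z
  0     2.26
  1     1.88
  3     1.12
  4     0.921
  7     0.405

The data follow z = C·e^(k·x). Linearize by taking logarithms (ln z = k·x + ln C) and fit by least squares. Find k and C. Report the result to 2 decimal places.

Linearized form: ln z = k·x + ln C. From the 5 transformed points,
AᵀA = [[75.0000, 15.0000]; [15.0000, 5]], rhs = [-5.6850, 0.5738]ᵀ  (here Σx = 15.0000, Σ(x)² = 75.0000, Σln z = 0.5738, Σx·ln z = -5.6850).
Δ = 75.0000·5 − (15.0000)² = 150.0000; k = (-5.6850·5 − 15.0000·0.5738)/150.0000 = -0.24688, ln C = (75.0000·0.5738 − 15.0000·-5.6850)/150.0000 = 0.85540, so C = exp(0.85540) = 2.35232.

k = -0.25, C = 2.35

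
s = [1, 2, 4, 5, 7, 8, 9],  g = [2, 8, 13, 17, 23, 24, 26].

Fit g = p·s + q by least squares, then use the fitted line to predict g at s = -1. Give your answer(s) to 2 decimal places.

ĝ = -1.87

Entries of XᵀX: Σs·s = 240, Σs = 36, Σ1 = 7.
And Σs·g = 742, Σg = 113.
XᵀX·[p, q]ᵀ = Xᵀg becomes [[240, 36]; [36, 7]]·[p, q]ᵀ = [742, 113]ᵀ.
Eliminating q: 7·(row 1) − 36·(row 2) gives 384·p = 7·742 − 36·113 = 1126, so p = 563/192.
Then q = (113 − 36·(563/192))/7 = 17/16.
At s = -1: ĝ = (563/192)·(-1) + (17/16)·(1) = -359/192.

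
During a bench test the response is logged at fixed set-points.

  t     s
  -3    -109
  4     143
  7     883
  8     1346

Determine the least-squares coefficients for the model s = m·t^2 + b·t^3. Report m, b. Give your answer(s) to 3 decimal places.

m = -3.092, b = 3.015

From the data, Σt^2·t^2 = 6834, Σt^2·t^3 = 50356, Σt^3·t^3 = 384618.
And Σt^2·s = 130718, Σt^3·s = 1004116.
AᵀA·[m, b]ᵀ = Aᵀs becomes [[6834, 50356]; [50356, 384618]]·[m, b]ᵀ = [130718, 1004116]ᵀ.
Eliminating b: 384618·(row 1) − 50356·(row 2) gives 92752676·m = 384618·130718 − 50356·1004116 = -286769572, so m = -71692393/23188169.
Then b = (1004116 − 50356·(-71692393/23188169))/384618 = 69923284/23188169.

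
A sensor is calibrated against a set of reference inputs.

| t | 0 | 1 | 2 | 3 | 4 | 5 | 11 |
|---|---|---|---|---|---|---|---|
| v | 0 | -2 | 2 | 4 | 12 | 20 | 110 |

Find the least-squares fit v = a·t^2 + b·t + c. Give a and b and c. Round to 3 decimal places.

a = 1.003, b = -0.946, c = -0.844

Compute the Gram sums: Σt^2·t^2 = 15620, Σt^2·t = 1556, Σt^2 = 176, Σt·t = 176, Σt = 26, Σ1 = 7.
For Aᵀv: Σt^2·v = 14044, Σt·v = 1372, Σv = 146.
AᵀA·[a, b, c]ᵀ = Aᵀv becomes [[15620, 1556, 176]; [1556, 176, 26]; [176, 26, 7]]·[a, b, c]ᵀ = [14044, 1372, 146]ᵀ.
Solving the 3×3 system (Gaussian elimination) gives a = 10979/10948, b = -10355/10948, c = -4619/5474.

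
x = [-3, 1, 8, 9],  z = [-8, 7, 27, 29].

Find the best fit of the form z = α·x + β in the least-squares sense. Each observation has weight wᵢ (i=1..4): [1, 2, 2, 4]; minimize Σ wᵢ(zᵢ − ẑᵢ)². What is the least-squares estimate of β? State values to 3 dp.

Sums needed: Σwᵢ·x·x = 463, Σwᵢ·x = 51, Σwᵢ·1 = 9.
And Σwᵢ·x·z = 1514, Σwᵢ·z = 176.
Δ = 463·9 − 51² = 1566.
α = (1514·9 − 51·176)/1566 = 775/261; β = (463·176 − 51·1514)/1566 = 2137/783.

β = 2.729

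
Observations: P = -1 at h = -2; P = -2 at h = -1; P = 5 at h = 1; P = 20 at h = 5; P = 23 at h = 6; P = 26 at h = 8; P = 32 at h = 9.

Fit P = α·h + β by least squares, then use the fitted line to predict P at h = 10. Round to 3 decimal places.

Sums needed: Σh·h = 212, Σh = 26, Σ1 = 7.
Moment sums: Σh·P = 743, ΣP = 103.
Normal equations: [[212, 26]; [26, 7]]·[α, β]ᵀ = [743, 103]ᵀ.
det = 212·7 − 26² = 808.
α = (743·7 − 26·103)/808 = 2523/808; β = (212·103 − 26·743)/808 = 1259/404.
At h = 10: P̂ = (2523/808)·(10) + (1259/404)·(1) = 6937/202.

P̂ = 34.342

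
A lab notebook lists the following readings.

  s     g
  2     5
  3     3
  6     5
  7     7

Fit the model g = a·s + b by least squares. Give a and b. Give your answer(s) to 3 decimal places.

Compute the Gram sums: Σs·s = 98, Σs = 18, Σ1 = 4.
Moment sums: Σs·g = 98, Σg = 20.
Normal equations: [[98, 18]; [18, 4]]·[a, b]ᵀ = [98, 20]ᵀ.
Eliminating b: 4·(row 1) − 18·(row 2) gives 68·a = 4·98 − 18·20 = 32, so a = 8/17.
Then b = (20 − 18·(8/17))/4 = 49/17.

a = 0.471, b = 2.882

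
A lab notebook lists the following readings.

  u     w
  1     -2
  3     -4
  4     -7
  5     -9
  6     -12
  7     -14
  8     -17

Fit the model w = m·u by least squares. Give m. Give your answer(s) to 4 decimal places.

m = -1.9650

With design matrix X, XᵀX = [[200]] and Xᵀw = [-393]ᵀ.
m = (-393)/200 = -1.965.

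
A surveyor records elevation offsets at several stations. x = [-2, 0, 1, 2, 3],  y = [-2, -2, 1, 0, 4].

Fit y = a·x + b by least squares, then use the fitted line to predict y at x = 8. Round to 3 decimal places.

ŷ = 8.081

Forming MᵀM = [[18, 4]; [4, 5]] and Mᵀy = [17, 1]ᵀ gives MᵀM·[a, b]ᵀ = Mᵀy.
Δ = 18·5 − 4² = 74.
a = (17·5 − 4·1)/74 = 81/74; b = (18·1 − 4·17)/74 = -25/37.
At x = 8: ŷ = (81/74)·(8) + (-25/37)·(1) = 299/37.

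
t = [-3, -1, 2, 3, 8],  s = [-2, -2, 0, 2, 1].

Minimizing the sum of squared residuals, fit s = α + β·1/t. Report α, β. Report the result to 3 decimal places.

α = -0.026, β = 2.318

Compute the Gram sums: Σ1 = 5, Σ1/t = -3/8, Σ1/t·1/t = 857/576.
And Σs = -1, Σ1/t·s = 83/24.
Eliminating β: (857/576)·(row 1) − (-3/8)·(row 2) gives (1051/144)·α = (857/576)·(-1) − (-3/8)·(83/24) = -55/288, so α = -55/2102.
Then β = ((83/24) − (-3/8)·(-55/2102))/(857/576) = 2436/1051.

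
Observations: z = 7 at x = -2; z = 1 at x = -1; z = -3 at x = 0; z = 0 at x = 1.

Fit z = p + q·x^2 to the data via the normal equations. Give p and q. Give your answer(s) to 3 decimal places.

p = -2.333, q = 2.389

Normal-equation sums: Σ1 = 4, Σx^2 = 6, Σx^2·x^2 = 18.
For Mᵀz: Σz = 5, Σx^2·z = 29.
So MᵀM·[p, q]ᵀ = Mᵀz: [[4, 6]; [6, 18]]·[p, q]ᵀ = [5, 29]ᵀ.
det = 4·18 − 6² = 36.
p = (5·18 − 6·29)/36 = -7/3; q = (4·29 − 6·5)/36 = 43/18.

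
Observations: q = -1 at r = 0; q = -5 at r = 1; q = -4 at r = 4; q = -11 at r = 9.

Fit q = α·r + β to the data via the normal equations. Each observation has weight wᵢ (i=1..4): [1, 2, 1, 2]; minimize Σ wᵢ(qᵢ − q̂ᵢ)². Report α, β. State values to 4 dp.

Setting ∂/∂α … = 0 gives: 180·α + 24·β = -224;  24·α + 6·β = -37.
(Σwᵢ·r·r = 180, Σwᵢ·r = 24, Σwᵢ·1 = 6, Σwᵢ·r·q = -224, Σwᵢ·q = -37.)
det = 180·6 − 24² = 504.
α = ((-224)·6 − 24·(-37))/504 = -19/21; β = (180·(-37) − 24·(-224))/504 = -107/42.

α = -0.9048, β = -2.5476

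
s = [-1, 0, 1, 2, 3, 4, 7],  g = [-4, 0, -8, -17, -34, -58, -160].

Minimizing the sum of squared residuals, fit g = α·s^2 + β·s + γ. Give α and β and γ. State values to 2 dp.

α = -2.95, β = -1.95, γ = -1.95

Entries of AᵀA: Σs^2·s^2 = 2756, Σs^2·s = 442, Σs^2 = 80, Σs·s = 80, Σs = 16, Σ1 = 7.
For Aᵀg: Σs^2·g = -9154, Σs·g = -1492, Σg = -281.
AᵀA·[α, β, γ]ᵀ = Aᵀg becomes [[2756, 442, 80]; [442, 80, 16]; [80, 16, 7]]·[α, β, γ]ᵀ = [-9154, -1492, -281]ᵀ.
Inverting the 3×3 Gram matrix, [α, β, γ]ᵀ = [-9470/3207, -6239/3207, -2083/1069]ᵀ.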